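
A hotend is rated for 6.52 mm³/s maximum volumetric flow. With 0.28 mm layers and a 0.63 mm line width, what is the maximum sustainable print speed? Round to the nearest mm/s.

37 mm/s

Bead cross-section: 0.28 × 0.63 → 0.1764 mm².
v_max = Q/A = 6.52/0.1764 = 36.96 mm/s → 37 mm/s.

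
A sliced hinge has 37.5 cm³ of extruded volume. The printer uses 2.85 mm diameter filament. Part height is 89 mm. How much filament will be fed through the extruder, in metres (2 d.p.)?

5.88 m

Filament cross-section = π × (2.85/2)² = 6.3794 mm².
Length = 37.5 cm³ / 6.3794 mm² = 37500 / 6.3794 = 5878.3 mm = 5.88 m.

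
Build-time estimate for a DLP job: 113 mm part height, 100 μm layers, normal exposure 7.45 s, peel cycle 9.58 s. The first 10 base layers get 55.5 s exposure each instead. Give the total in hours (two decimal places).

Layers = ⌈113/0.1⌉ = 1130.
Burn-in layers: 10 × (55.5 + 9.58) → 650.8 s.
Normal layers = 1120 × (7.45 + 9.58) = 19073.6 s.
Sum: 650.8 + 19073.6 = 19724.4 s → 5.48 hours.

5.48 hours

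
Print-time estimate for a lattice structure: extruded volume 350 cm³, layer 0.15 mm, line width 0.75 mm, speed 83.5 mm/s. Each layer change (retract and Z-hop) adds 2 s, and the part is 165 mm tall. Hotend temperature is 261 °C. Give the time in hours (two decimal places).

10.96 hours

Bead cross-section = 0.15 × 0.75, so 0.1125 mm².
Path length: 350000 mm³ / 0.1125 mm² → 3111111.1 mm.
Extrusion time: 3111111.1 / 83.5 → 37258.8 s.
Layer count = ceil(165 / 0.15) = 1100.
Z-hop total: 1100 × 2 → 2200 s.
Total = 37258.8 + 2200 = 39458.8 s = 10.96 hours.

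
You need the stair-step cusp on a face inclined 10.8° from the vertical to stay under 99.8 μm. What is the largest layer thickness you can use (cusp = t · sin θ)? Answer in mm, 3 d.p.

0.533 mm

t = h_c / sin θ = 0.0998 / 0.1874 = 0.533 mm.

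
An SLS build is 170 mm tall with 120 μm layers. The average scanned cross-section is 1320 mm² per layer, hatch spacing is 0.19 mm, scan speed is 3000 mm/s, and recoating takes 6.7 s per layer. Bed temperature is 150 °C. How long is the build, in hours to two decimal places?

Number of layers: 170 / 0.12 → 1417 (rounded up).
Per-layer scan distance = 1320 / 0.19 = 6947.4 mm.
Laser time per layer = 6947.4 / 3000 = 2.3158 s.
Per-layer time: 2.3158 + 6.7 → 9.0158 s.
1417 layers × 9.0158 s/layer = 12775.3886 s, i.e. 3.55 hours.

3.55 hours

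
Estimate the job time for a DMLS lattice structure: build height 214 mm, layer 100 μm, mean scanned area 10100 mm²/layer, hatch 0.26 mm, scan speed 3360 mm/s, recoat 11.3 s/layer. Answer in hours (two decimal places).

Layers = ⌈214/0.1⌉ = 2140.
Per-layer scan distance: 10100 / 0.26 → 38846.2 mm.
Laser time per layer = 38846.2 / 3360, so 11.5614 s.
Time per layer: 11.5614 + 11.3 → 22.8614 s.
2140 layers × 22.8614 s/layer = 48923.396 s, i.e. 13.59 hours.

13.59 hours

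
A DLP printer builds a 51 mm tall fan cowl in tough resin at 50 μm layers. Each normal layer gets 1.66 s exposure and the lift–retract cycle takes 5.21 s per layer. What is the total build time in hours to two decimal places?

Number of layers: 51 / 0.05 → 1020 (rounded up).
Cycle time: 1.66 + 5.21 → 6.87 s.
Build time: 1020 × 6.87 s = 7007.4 s, i.e. 1.95 hours.

1.95 hours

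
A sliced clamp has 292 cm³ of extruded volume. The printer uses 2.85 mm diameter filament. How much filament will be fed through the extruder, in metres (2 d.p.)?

45.77 m

Filament cross-section = π × (2.85/2)² = 6.3794 mm².
L = 292000 mm³ / 6.3794 mm² = 45772.33 mm, i.e. 45.77 m.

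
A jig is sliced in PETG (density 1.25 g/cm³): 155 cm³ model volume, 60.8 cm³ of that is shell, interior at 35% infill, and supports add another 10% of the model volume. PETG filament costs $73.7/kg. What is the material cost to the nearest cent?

$10.07

Interior volume = 155 − 60.8, so 94.2 cm³.
Deposited infill = 0.35 × 94.2, so 32.97 cm³.
Support = 0.10 × 155 = 15.5 cm³.
Total printed volume = 60.8 + 32.97 + 15.5 = 109.27 cm³.
Mass = 109.27 × 1.25, so 136.5875 g.
Cost = 136.5875 g / 1000 × $73.7/kg = $10.07.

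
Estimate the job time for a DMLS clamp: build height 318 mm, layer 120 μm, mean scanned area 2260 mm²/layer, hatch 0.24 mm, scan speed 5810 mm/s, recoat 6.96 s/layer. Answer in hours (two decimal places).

6.32 hours

Layer count = ceil(318 / 0.12) = 2650.
Scan path per layer = 2260 / 0.24 = 9416.7 mm.
Laser time per layer: 9416.7 / 5810 → 1.6208 s.
Per-layer time = 1.6208 + 6.96, so 8.5808 s.
Build time = 2650 × 8.5808 = 22739.12 s = 6.32 hours.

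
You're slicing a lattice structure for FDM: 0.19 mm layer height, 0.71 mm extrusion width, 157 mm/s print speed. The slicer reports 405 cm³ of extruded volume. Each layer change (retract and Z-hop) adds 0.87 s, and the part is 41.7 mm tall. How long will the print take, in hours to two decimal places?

5.36 hours

Bead cross-section: 0.19 × 0.71 → 0.1349 mm².
Toolpath length = 405 cm³ / 0.1349 mm² = 405000 / 0.1349 = 3002223.9 mm.
Time extruding = 3002223.9 / 157 = 19122.4 s.
Layers = ⌈41.7/0.19⌉ = 220.
Layer-change overhead = 220 × 0.87, so 191.4 s.
Altogether 19122.4 + 191.4 = 19313.8 s, i.e. 5.36 hours.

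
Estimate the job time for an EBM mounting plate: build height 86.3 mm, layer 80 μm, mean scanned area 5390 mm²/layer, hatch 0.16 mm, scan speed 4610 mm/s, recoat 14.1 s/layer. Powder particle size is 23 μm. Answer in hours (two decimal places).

Layer count = ceil(86.3 / 0.08) = 1079.
Hatch length per layer = 5390 / 0.16, so 33687.5 mm.
Per-layer scan time = 33687.5 / 4610 = 7.3075 s.
Layer cycle: 7.3075 + 14.1 → 21.4075 s.
Total: 1079 × 21.4075 s = 23098.6925 s → 6.42 hours.

6.42 hours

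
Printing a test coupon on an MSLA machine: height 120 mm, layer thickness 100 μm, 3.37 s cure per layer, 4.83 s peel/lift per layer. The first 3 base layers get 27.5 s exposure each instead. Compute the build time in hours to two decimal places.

2.75 hours

Layers = ⌈120/0.1⌉ = 1200.
Bottom layers = 3 × (27.5 + 4.83) = 96.99 s.
Regular layers: 1197 × (3.37 + 4.83) → 9815.4 s.
Total = 96.99 + 9815.4 = 9912.39 s = 2.75 hours.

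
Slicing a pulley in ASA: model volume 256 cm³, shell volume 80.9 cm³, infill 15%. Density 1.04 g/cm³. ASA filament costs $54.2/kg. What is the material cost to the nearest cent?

Infill region: 256 − 80.9 → 175.1 cm³.
Deposited infill: 0.15 × 175.1 → 26.265 cm³.
Total printed volume = 80.9 + 26.265, so 107.165 cm³.
Mass: 107.165 × 1.04 → 111.4516 g.
Cost = 111.4516 g / 1000 × $54.2/kg = $6.04.

$6.04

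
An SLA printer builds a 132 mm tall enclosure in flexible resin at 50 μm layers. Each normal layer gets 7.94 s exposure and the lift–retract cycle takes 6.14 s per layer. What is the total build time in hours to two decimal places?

Layer count = ceil(132 / 0.05) = 2640.
Each layer takes = 7.94 + 6.14 = 14.08 s.
Total = 2640 × 14.08 = 37171.2 s = 10.33 hours.

10.33 hours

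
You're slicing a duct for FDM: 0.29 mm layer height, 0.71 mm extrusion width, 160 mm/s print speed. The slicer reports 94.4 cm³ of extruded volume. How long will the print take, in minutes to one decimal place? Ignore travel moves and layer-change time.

Bead cross-section: 0.29 × 0.71 → 0.2059 mm².
Toolpath length = 94.4 cm³ / 0.2059 mm² = 94400 / 0.2059 = 458475 mm.
Extrusion time = 458475 / 160, so 2865.5 s.
Converting: 2865.5 s = 47.8 minutes.

47.8 minutes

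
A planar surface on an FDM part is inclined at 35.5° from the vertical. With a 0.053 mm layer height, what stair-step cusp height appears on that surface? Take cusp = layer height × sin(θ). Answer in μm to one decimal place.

30.8 μm

h_c = t·sin θ = 0.053 × 0.5807 = 0.030777 mm (30.8 μm).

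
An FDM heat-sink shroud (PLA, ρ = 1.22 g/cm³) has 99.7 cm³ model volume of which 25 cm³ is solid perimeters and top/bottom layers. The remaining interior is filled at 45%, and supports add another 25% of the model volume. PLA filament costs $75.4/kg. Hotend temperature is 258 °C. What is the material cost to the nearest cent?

Volume inside the shell = 99.7 − 25, so 74.7 cm³.
Infill deposited: 0.45 × 74.7 → 33.615 cm³.
Support: 0.25 × 99.7 → 24.925 cm³.
Deposited volume: 25 + 33.615 + 24.925 → 83.54 cm³.
Mass = 83.54 × 1.22, so 101.9188 g.
Cost = 101.9188 g / 1000 × $75.4/kg = $7.68.

$7.68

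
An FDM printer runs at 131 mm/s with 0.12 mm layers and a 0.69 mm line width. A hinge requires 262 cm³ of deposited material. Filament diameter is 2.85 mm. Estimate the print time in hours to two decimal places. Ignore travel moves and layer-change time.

Line area = 0.12 × 0.69 = 0.0828 mm².
Total extruded path = 262000/0.0828 = 3164251.2 mm.
Extrusion time: 3164251.2 / 131 → 24154.6 s.
Converting: 24154.6 s = 6.71 hours.

6.71 hours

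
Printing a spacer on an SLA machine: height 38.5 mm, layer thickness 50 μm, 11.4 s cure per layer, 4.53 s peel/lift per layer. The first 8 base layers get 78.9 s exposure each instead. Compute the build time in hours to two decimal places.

3.56 hours

Layer count = ceil(38.5 / 0.05) = 770.
Bottom layers: 8 × (78.9 + 4.53) → 667.44 s.
Normal layers = 762 × (11.4 + 4.53) = 12138.66 s.
Total = 667.44 + 12138.66 = 12806.1 s = 3.56 hours.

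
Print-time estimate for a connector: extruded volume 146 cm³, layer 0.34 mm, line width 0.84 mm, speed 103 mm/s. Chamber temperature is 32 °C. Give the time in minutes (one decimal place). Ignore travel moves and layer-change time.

82.7 minutes

Line area = 0.34 × 0.84, so 0.2856 mm².
Total extruded path = 146000/0.2856 = 511204.5 mm.
Extrusion time: 511204.5 / 103 → 4963.2 s.
4963.2 s = 82.7 minutes.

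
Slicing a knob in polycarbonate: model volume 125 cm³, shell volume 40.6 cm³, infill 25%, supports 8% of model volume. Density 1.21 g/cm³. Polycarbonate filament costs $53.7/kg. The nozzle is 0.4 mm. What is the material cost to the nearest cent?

$4.66

Infill region = 125 − 40.6, so 84.4 cm³.
Infill volume = 0.25 × 84.4, so 21.1 cm³.
Support = 0.08 × 125 = 10 cm³.
Total extruded = 40.6 + 21.1 + 10, so 71.7 cm³.
Mass = 71.7 × 1.21, so 86.757 g.
Cost = 86.757 g / 1000 × $53.7/kg = $4.66.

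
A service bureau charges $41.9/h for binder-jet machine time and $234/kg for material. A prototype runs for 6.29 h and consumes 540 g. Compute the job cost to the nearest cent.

$389.91

Machine-time cost = 41.9 × 6.29 = $263.551.
Material charge: 234 × 540/1000 → $126.36.
Job cost: 263.551 + 126.36 = 389.911 ≈ $389.91.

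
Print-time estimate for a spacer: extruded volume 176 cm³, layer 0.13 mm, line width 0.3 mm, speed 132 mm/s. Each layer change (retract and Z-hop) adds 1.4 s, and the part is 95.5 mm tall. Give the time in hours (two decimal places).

9.78 hours

Bead cross-section = 0.13 × 0.3, so 0.039 mm².
Path length: 176000 mm³ / 0.039 mm² → 4512820.5 mm.
Print-move time: 4512820.5 / 132 → 34188 s.
Layer count = ceil(95.5 / 0.13) = 735.
Layer-change overhead: 735 × 1.4 → 1029 s.
Altogether 34188 + 1029 = 35217 s, i.e. 9.78 hours.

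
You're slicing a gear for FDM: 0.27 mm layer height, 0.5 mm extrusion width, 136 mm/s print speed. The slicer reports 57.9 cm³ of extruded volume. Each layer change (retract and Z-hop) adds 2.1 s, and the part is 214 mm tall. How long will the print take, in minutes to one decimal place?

Extrusion cross-section = 0.27 × 0.5, so 0.135 mm².
Total extruded path = 57900/0.135 = 428888.9 mm.
Time extruding = 428888.9 / 136 = 3153.6 s.
Layers = ⌈214/0.27⌉ = 793.
Non-print overhead: 793 × 2.1 → 1665.3 s.
Total = 3153.6 + 1665.3 = 4818.9 s = 80.3 minutes.

80.3 minutes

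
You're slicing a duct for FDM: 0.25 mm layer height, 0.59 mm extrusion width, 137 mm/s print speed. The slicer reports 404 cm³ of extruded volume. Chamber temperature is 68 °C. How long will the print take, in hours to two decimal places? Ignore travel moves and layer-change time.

5.55 hours

Extrusion cross-section = 0.25 × 0.59, so 0.1475 mm².
Total extruded path = 404000/0.1475 = 2738983.1 mm.
Extrusion time = 2738983.1 / 137, so 19992.6 s.
19992.6 s = 5.55 hours.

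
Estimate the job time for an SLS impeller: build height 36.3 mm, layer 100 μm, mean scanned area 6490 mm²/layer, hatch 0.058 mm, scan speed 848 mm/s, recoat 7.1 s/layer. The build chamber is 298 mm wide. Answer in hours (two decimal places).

Number of layers: 36.3 / 0.1 → 363 (rounded up).
Per-layer scan distance = 6490 / 0.058 = 111896.6 mm.
Laser time per layer: 111896.6 / 848 → 131.9535 s.
Per-layer time: 131.9535 + 7.1 → 139.0535 s.
Total: 363 × 139.0535 s = 50476.4205 s → 14.02 hours.

14.02 hours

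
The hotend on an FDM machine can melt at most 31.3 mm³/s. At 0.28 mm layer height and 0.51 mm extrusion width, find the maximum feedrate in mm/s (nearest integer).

219 mm/s

Bead cross-section: 0.28 × 0.51 → 0.1428 mm².
Max speed = 31.3 / 0.1428 = 219.19 ≈ 219 mm/s.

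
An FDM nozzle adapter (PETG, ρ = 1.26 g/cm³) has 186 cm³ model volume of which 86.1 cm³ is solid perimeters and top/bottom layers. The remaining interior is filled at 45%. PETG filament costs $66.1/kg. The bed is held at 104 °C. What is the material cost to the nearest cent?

$10.92

Infill region: 186 − 86.1 → 99.9 cm³.
Deposited infill: 0.45 × 99.9 → 44.955 cm³.
Total printed volume = 86.1 + 44.955 = 131.055 cm³.
Mass: 131.055 × 1.26 → 165.1293 g.
At $66.1/kg: 165.1293/1000 × 66.1 = $10.92.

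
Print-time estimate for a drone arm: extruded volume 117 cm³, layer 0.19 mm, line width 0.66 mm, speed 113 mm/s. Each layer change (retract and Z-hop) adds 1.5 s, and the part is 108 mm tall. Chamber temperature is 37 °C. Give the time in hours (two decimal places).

2.53 hours

Line area = 0.19 × 0.66 = 0.1254 mm².
Total extruded path = 117000/0.1254 = 933014.4 mm.
Extrusion time: 933014.4 / 113 → 8256.8 s.
Number of layers: 108 / 0.19 → 569 (rounded up).
Layer-change overhead = 569 × 1.5 = 853.5 s.
Altogether 8256.8 + 853.5 = 9110.3 s, i.e. 2.53 hours.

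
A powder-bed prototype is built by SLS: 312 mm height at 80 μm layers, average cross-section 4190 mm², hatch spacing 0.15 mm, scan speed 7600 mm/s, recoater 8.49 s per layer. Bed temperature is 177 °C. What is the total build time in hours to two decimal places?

Layers = ⌈312/0.08⌉ = 3900.
Hatch length per layer: 4190 / 0.15 → 27933.3 mm.
Scan time per layer = 27933.3 / 7600, so 3.6754 s.
Layer cycle: 3.6754 + 8.49 → 12.1654 s.
Total: 3900 × 12.1654 s = 47445.06 s → 13.18 hours.

13.18 hours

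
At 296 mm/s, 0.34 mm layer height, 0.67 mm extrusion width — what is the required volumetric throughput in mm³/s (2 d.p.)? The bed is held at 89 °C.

67.43

Bead cross-section: 0.34 × 0.67 → 0.2278 mm².
Q = v·A = 296 × 0.2278 = 67.43 mm³/s.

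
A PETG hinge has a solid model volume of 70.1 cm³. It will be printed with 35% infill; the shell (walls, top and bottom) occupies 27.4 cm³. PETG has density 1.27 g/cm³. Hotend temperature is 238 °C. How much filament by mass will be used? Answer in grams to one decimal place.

53.8 g

Volume inside the shell = 70.1 − 27.4, so 42.7 cm³.
Infill volume = 0.35 × 42.7, so 14.945 cm³.
Total extruded = 27.4 + 14.945, so 42.345 cm³.
Mass = 42.345 × 1.27, so 53.77815 g.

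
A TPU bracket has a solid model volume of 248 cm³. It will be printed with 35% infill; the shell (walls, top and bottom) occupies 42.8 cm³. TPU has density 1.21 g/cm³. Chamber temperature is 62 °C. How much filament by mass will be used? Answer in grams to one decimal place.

Infill region: 248 − 42.8 → 205.2 cm³.
Deposited infill = 0.35 × 205.2 = 71.82 cm³.
Deposited volume: 42.8 + 71.82 → 114.62 cm³.
Mass = 114.62 × 1.21 = 138.6902 g.

138.7 g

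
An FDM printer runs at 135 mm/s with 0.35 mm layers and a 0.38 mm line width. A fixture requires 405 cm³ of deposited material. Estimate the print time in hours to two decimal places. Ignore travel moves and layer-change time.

Extrusion cross-section = 0.35 × 0.38, so 0.133 mm².
Total extruded path = 405000/0.133 = 3045112.8 mm.
Extrusion time = 3045112.8 / 135 = 22556.4 s.
22556.4 s = 6.27 hours.

6.27 hours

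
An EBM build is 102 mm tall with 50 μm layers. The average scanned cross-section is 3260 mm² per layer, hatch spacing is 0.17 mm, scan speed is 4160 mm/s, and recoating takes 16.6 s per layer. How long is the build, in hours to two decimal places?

Layer count = ceil(102 / 0.05) = 2040.
Per-layer scan distance: 3260 / 0.17 → 19176.5 mm.
Per-layer scan time: 19176.5 / 4160 → 4.6097 s.
Time per layer: 4.6097 + 16.6 → 21.2097 s.
Build time = 2040 × 21.2097 = 43267.788 s = 12.02 hours.

12.02 hours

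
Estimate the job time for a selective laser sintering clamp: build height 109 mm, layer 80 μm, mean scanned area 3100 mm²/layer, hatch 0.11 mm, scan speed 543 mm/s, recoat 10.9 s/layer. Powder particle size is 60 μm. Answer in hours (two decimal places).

Layers = ⌈109/0.08⌉ = 1363.
Scan path per layer = 3100 / 0.11 = 28181.8 mm.
Per-layer scan time = 28181.8 / 543 = 51.9002 s.
Time per layer = 51.9002 + 10.9, so 62.8002 s.
1363 layers × 62.8002 s/layer = 85596.6726 s, i.e. 23.78 hours.

23.78 hours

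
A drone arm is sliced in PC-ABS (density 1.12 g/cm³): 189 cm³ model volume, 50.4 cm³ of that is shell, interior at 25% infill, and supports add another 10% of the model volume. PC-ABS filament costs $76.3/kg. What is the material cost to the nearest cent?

$8.88

Interior volume = 189 − 50.4 = 138.6 cm³.
Infill volume = 0.25 × 138.6, so 34.65 cm³.
Support: 0.10 × 189 → 18.9 cm³.
Deposited volume = 50.4 + 34.65 + 18.9, so 103.95 cm³.
Mass = 103.95 × 1.12, so 116.424 g.
Cost = 116.424 g / 1000 × $76.3/kg = $8.88.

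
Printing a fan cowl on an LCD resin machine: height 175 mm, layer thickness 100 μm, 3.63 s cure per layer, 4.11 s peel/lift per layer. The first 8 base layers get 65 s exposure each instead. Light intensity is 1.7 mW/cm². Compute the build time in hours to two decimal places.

Layers = ⌈175/0.1⌉ = 1750.
Bottom layers = 8 × (65 + 4.11), so 552.88 s.
Remaining layers: 1742 × (3.63 + 4.11) → 13483.08 s.
Sum: 552.88 + 13483.08 = 14035.96 s → 3.90 hours.

3.90 hours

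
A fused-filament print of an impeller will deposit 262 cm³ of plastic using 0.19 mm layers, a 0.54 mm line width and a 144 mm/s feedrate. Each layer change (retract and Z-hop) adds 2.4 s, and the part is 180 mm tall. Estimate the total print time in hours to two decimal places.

Line area = 0.19 × 0.54, so 0.1026 mm².
Toolpath length = 262 cm³ / 0.1026 mm² = 262000 / 0.1026 = 2553606.2 mm.
Time extruding = 2553606.2 / 144 = 17733.4 s.
Number of layers: 180 / 0.19 → 948 (rounded up).
Z-hop total = 948 × 2.4, so 2275.2 s.
Total = 17733.4 + 2275.2 = 20008.6 s = 5.56 hours.

5.56 hours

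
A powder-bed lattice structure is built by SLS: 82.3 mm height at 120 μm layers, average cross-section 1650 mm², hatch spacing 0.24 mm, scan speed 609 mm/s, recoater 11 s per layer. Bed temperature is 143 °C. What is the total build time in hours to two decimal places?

Number of layers: 82.3 / 0.12 → 686 (rounded up).
Per-layer scan distance = 1650 / 0.24 = 6875 mm.
Laser time per layer = 6875 / 609, so 11.289 s.
Time per layer = 11.289 + 11, so 22.289 s.
Build time = 686 × 22.289 = 15290.254 s = 4.25 hours.

4.25 hours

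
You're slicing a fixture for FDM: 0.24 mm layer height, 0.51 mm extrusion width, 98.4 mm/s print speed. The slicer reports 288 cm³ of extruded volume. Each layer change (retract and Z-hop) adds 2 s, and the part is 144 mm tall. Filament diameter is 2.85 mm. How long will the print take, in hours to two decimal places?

6.98 hours

Line area = 0.24 × 0.51 = 0.1224 mm².
Toolpath length = 288 cm³ / 0.1224 mm² = 288000 / 0.1224 = 2352941.2 mm.
Print-move time = 2352941.2 / 98.4 = 23912 s.
Layer count = ceil(144 / 0.24) = 600.
Z-hop total = 600 × 2, so 1200 s.
Total = 23912 + 1200 = 25112 s = 6.98 hours.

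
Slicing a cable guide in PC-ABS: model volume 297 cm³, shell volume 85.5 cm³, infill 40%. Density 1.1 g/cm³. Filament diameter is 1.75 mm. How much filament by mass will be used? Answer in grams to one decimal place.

187.1 g

Volume inside the shell = 297 − 85.5 = 211.5 cm³.
Infill deposited: 0.40 × 211.5 → 84.6 cm³.
Deposited volume: 85.5 + 84.6 → 170.1 cm³.
Mass: 170.1 × 1.1 → 187.11 g.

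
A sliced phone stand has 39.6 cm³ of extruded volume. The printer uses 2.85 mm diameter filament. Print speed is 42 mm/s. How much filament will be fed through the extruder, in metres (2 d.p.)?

6.21 m

Filament cross-section = π × (2.85/2)² = 6.3794 mm².
L = 39600 mm³ / 6.3794 mm² = 6207.48 mm, i.e. 6.21 m.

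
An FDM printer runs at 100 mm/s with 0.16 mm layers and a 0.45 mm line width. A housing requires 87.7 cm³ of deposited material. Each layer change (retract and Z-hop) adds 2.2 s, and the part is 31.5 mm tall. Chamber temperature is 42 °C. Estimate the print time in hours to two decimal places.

Extrusion cross-section = 0.16 × 0.45, so 0.072 mm².
Total extruded path = 87700/0.072 = 1218055.6 mm.
Time extruding: 1218055.6 / 100 → 12180.6 s.
Layers = ⌈31.5/0.16⌉ = 197.
Non-print overhead = 197 × 2.2, so 433.4 s.
Total = 12180.6 + 433.4 = 12614 s = 3.50 hours.

3.50 hours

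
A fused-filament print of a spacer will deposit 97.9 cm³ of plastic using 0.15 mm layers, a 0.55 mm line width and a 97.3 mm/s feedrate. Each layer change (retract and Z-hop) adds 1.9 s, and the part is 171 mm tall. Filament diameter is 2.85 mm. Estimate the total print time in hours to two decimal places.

Line area = 0.15 × 0.55 = 0.0825 mm².
Path length: 97900 mm³ / 0.0825 mm² → 1186666.7 mm.
Extrusion time = 1186666.7 / 97.3 = 12196 s.
Layer count = ceil(171 / 0.15) = 1140.
Z-hop total = 1140 × 1.9 = 2166 s.
Altogether 12196 + 2166 = 14362 s, i.e. 3.99 hours.

3.99 hours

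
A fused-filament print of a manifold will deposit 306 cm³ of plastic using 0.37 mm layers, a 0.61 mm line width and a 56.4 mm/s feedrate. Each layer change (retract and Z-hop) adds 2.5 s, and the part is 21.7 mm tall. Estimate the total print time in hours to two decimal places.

Bead cross-section = 0.37 × 0.61, so 0.2257 mm².
Path length: 306000 mm³ / 0.2257 mm² → 1355782 mm.
Print-move time: 1355782 / 56.4 → 24038.7 s.
Number of layers: 21.7 / 0.37 → 59 (rounded up).
Layer-change overhead = 59 × 2.5 = 147.5 s.
Total = 24038.7 + 147.5 = 24186.2 s = 6.72 hours.

6.72 hours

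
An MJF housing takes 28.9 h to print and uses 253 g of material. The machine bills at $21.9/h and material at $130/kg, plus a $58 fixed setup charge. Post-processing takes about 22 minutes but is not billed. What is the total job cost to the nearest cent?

Time charge = 21.9 × 28.9, so $632.91.
Feedstock cost = 130 × 253/1000, so $32.89.
Adding setup: 632.91 + 32.89 + 58 → $723.80.

$723.80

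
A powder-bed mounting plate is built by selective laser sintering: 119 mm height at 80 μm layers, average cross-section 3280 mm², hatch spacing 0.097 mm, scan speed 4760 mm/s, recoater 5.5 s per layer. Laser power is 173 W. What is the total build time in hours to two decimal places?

5.21 hours

Layer count = ceil(119 / 0.08) = 1488.
Hatch length per layer = 3280 / 0.097 = 33814.4 mm.
Laser time per layer = 33814.4 / 4760 = 7.1039 s.
Time per layer: 7.1039 + 5.5 → 12.6039 s.
1488 layers × 12.6039 s/layer = 18754.6032 s, i.e. 5.21 hours.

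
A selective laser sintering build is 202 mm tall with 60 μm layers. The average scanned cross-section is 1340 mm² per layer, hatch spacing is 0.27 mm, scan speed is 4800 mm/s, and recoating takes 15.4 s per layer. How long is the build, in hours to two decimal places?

Layer count = ceil(202 / 0.06) = 3367.
Hatch length per layer: 1340 / 0.27 → 4963 mm.
Per-layer scan time: 4963 / 4800 → 1.034 s.
Per-layer time = 1.034 + 15.4, so 16.434 s.
Build time = 3367 × 16.434 = 55333.278 s = 15.37 hours.

15.37 hours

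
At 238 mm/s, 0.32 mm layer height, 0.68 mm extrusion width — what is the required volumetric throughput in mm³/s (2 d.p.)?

51.79

Extrusion cross-section = 0.32 × 0.68 = 0.2176 mm².
Q = v·A = 238 × 0.2176 = 51.79 mm³/s.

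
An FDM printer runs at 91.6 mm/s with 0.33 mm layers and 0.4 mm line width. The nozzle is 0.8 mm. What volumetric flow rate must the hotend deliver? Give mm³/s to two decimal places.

12.09

A = 0.33 × 0.4 = 0.132 mm².
Q = v·A = 91.6 × 0.132 = 12.09 mm³/s.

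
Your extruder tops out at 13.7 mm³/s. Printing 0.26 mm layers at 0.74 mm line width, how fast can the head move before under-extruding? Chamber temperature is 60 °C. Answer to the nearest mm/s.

71 mm/s

Extrusion cross-section = 0.26 × 0.74 = 0.1924 mm².
v_max = Q/A = 13.7/0.1924 = 71.21 mm/s → 71 mm/s.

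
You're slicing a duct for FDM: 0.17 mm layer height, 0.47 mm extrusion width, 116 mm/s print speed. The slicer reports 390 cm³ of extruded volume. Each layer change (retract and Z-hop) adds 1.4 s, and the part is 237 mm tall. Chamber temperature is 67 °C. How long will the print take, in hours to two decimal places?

12.23 hours

Extrusion cross-section: 0.17 × 0.47 → 0.0799 mm².
Toolpath length = 390 cm³ / 0.0799 mm² = 390000 / 0.0799 = 4881101.4 mm.
Print-move time = 4881101.4 / 116, so 42078.5 s.
Number of layers: 237 / 0.17 → 1395 (rounded up).
Z-hop total = 1395 × 1.4 = 1953 s.
Total = 42078.5 + 1953 = 44031.5 s = 12.23 hours.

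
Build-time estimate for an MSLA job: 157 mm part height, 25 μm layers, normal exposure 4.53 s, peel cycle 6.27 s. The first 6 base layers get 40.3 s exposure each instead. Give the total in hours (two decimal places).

Layer count = ceil(157 / 0.025) = 6280.
Burn-in layers = 6 × (40.3 + 6.27), so 279.42 s.
Remaining layers = 6274 × (4.53 + 6.27) = 67759.2 s.
Total = 279.42 + 67759.2 = 68038.62 s = 18.90 hours.

18.90 hours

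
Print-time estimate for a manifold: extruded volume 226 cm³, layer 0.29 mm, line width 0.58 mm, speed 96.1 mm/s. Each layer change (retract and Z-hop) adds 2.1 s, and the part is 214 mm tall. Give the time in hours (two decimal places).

4.31 hours

Extrusion cross-section = 0.29 × 0.58, so 0.1682 mm².
Total extruded path = 226000/0.1682 = 1343638.5 mm.
Print-move time = 1343638.5 / 96.1, so 13981.7 s.
Layer count = ceil(214 / 0.29) = 738.
Z-hop total: 738 × 2.1 → 1549.8 s.
Total = 13981.7 + 1549.8 = 15531.5 s = 4.31 hours.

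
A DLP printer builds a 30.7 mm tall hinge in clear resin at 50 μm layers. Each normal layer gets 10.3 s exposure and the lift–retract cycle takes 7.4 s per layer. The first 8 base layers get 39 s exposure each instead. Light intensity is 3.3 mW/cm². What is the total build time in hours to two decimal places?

Layers = ⌈30.7/0.05⌉ = 614.
Burn-in layers = 8 × (39 + 7.4) = 371.2 s.
Regular layers = 606 × (10.3 + 7.4) = 10726.2 s.
Total = 371.2 + 10726.2 = 11097.4 s = 3.08 hours.

3.08 hours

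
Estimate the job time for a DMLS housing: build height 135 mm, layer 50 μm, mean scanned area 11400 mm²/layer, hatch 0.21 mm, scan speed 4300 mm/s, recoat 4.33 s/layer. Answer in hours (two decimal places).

Number of layers: 135 / 0.05 → 2700 (rounded up).
Scan path per layer = 11400 / 0.21, so 54285.7 mm.
Scan time per layer = 54285.7 / 4300, so 12.6246 s.
Per-layer time = 12.6246 + 4.33 = 16.9546 s.
2700 layers × 16.9546 s/layer = 45777.42 s, i.e. 12.72 hours.

12.72 hours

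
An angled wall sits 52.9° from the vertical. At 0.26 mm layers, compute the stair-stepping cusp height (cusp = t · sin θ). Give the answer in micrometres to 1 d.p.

h_c = t·sin θ = 0.26 × 0.7976 = 0.207376 mm (207.4 μm).

207.4 μm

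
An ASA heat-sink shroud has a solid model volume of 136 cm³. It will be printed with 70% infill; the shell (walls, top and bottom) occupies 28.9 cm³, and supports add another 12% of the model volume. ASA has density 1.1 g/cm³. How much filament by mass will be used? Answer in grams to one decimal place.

132.2 g

Infill region = 136 − 28.9 = 107.1 cm³.
Infill deposited: 0.70 × 107.1 → 74.97 cm³.
Support = 0.12 × 136 = 16.32 cm³.
Deposited volume = 28.9 + 74.97 + 16.32, so 120.19 cm³.
Mass: 120.19 × 1.1 → 132.209 g.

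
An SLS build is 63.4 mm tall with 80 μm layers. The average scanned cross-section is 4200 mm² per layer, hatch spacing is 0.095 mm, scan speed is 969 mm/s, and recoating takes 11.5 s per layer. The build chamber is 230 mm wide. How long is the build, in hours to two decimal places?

12.58 hours

Layers = ⌈63.4/0.08⌉ = 793.
Hatch length per layer = 4200 / 0.095 = 44210.5 mm.
Laser time per layer: 44210.5 / 969 → 45.6249 s.
Per-layer time = 45.6249 + 11.5, so 57.1249 s.
Build time = 793 × 57.1249 = 45300.0457 s = 12.58 hours.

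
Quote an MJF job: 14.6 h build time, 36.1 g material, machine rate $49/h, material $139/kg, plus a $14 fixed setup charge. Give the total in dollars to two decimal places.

$734.42

Time charge = 49 × 14.6 = $715.40.
Material charge = 139 × 36.1/1000 = $5.0179.
Total = 715.40 + 5.0179 + 14 = 734.4179 ≈ $734.42.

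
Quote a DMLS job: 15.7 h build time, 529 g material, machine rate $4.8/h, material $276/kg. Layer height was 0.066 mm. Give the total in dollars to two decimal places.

$221.36

Machine cost = 4.8 × 15.7 = $75.36.
Material cost: 276 × 529/1000 → $146.004.
Total = 75.36 + 146.004 = 221.364 ≈ $221.36.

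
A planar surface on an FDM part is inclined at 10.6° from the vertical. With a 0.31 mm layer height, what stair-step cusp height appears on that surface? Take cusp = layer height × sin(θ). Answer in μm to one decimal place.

sin(10.6°) = 0.1840, so cusp = 0.31 × 0.1840 = 0.05704 mm → 57.0 μm.

57.0 μm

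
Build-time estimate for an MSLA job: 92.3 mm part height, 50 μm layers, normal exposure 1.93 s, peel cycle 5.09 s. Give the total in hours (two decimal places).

3.60 hours

Layers = ⌈92.3/0.05⌉ = 1846.
Cycle time = 1.93 + 5.09, so 7.02 s.
Build time: 1846 × 7.02 s = 12958.92 s, i.e. 3.60 hours.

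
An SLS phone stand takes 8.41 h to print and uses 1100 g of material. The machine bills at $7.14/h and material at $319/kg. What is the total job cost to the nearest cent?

$410.95

Time charge = 7.14 × 8.41 = $60.0474.
Feedstock cost: 319 × 1100/1000 → $350.90.
Total = 60.0474 + 350.90 = 410.9474 ≈ $410.95.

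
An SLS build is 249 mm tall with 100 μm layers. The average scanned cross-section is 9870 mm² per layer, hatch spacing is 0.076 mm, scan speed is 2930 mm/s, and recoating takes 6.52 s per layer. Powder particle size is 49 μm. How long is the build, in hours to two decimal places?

Layer count = ceil(249 / 0.1) = 2490.
Scan path per layer: 9870 / 0.076 → 129868.4 mm.
Scan time per layer: 129868.4 / 2930 → 44.3237 s.
Time per layer = 44.3237 + 6.52, so 50.8437 s.
2490 layers × 50.8437 s/layer = 126600.813 s, i.e. 35.17 hours.

35.17 hours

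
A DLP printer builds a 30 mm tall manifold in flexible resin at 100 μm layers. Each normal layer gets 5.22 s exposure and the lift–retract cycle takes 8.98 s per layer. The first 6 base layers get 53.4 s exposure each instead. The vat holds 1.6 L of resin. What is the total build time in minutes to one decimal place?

Layers = ⌈30/0.1⌉ = 300.
Bottom layers = 6 × (53.4 + 8.98) = 374.28 s.
Regular layers: 294 × (5.22 + 8.98) → 4174.8 s.
Sum: 374.28 + 4174.8 = 4549.08 s → 75.8 minutes.

75.8 minutes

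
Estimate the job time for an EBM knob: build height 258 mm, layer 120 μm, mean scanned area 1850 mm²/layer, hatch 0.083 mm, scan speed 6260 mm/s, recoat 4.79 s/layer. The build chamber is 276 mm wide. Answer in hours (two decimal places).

Layers = ⌈258/0.12⌉ = 2150.
Scan path per layer: 1850 / 0.083 → 22289.2 mm.
Scan time per layer = 22289.2 / 6260, so 3.5606 s.
Layer cycle = 3.5606 + 4.79 = 8.3506 s.
2150 layers × 8.3506 s/layer = 17953.79 s, i.e. 4.99 hours.

4.99 hours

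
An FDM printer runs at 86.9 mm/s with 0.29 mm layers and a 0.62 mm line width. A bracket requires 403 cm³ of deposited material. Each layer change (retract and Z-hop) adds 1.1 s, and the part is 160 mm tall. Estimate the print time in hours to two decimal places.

7.33 hours

Line area = 0.29 × 0.62 = 0.1798 mm².
Total extruded path = 403000/0.1798 = 2241379.3 mm.
Time extruding = 2241379.3 / 86.9 = 25792.6 s.
Number of layers: 160 / 0.29 → 552 (rounded up).
Non-print overhead = 552 × 1.1 = 607.2 s.
Total = 25792.6 + 607.2 = 26399.8 s = 7.33 hours.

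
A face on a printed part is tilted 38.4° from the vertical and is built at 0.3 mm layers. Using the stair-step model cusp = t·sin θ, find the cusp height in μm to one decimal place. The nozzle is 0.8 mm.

186.3 μm

Cusp = layer height × sin(38.4°) = 0.3 × 0.6211 = 0.18633 mm = 186.3 μm.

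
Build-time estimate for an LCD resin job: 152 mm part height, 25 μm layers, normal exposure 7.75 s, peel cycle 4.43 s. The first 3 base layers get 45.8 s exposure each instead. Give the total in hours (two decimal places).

20.60 hours

Layers = ⌈152/0.025⌉ = 6080.
Bottom layers = 3 × (45.8 + 4.43), so 150.69 s.
Normal layers = 6077 × (7.75 + 4.43), so 74017.86 s.
Total = 150.69 + 74017.86 = 74168.55 s = 20.60 hours.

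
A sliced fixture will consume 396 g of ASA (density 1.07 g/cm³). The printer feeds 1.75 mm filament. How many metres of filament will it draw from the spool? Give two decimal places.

153.87 m

Volume = 396 g / 1.07 g·cm⁻³ = 370.0935 cm³ = 370093.5 mm³.
A = π r² = π × 0.875² = 2.4053 mm².
Length = 370093.5 / 2.4053 = 153865.84 mm = 153.87 m.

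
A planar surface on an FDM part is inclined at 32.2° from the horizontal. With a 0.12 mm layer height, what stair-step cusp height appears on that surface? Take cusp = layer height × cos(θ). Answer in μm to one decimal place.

cos(32.2°) = 0.8462, so cusp = 0.12 × 0.8462 = 0.101544 mm → 101.5 μm.

101.5 μm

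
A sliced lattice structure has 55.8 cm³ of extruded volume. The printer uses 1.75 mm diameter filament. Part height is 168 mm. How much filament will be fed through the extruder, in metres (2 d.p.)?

23.20 m

Filament cross-section = π × (1.75/2)² = 2.4053 mm².
L = 55800 mm³ / 2.4053 mm² = 23198.77 mm, i.e. 23.20 m.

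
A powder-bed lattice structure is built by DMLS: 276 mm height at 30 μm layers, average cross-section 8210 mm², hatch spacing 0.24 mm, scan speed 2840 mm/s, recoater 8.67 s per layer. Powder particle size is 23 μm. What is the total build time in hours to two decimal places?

52.94 hours

Layers = ⌈276/0.03⌉ = 9200.
Scan path per layer: 8210 / 0.24 → 34208.3 mm.
Scan time per layer: 34208.3 / 2840 → 12.0452 s.
Layer cycle = 12.0452 + 8.67, so 20.7152 s.
9200 layers × 20.7152 s/layer = 190579.84 s, i.e. 52.94 hours.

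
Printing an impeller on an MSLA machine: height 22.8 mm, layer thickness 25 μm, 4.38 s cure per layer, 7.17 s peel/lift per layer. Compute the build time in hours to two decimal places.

Layers = ⌈22.8/0.025⌉ = 912.
Cycle time = 4.38 + 7.17 = 11.55 s.
Total = 912 × 11.55 = 10533.6 s = 2.93 hours.

2.93 hours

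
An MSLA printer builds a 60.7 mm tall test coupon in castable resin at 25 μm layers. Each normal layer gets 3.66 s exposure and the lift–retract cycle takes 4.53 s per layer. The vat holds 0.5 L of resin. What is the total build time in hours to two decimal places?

5.52 hours

Layers = ⌈60.7/0.025⌉ = 2428.
Cycle time = 3.66 + 4.53, so 8.19 s.
Total = 2428 × 8.19 = 19885.32 s = 5.52 hours.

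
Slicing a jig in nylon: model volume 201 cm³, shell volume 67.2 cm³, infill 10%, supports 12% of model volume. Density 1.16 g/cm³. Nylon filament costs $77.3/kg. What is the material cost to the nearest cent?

Infill region = 201 − 67.2, so 133.8 cm³.
Deposited infill = 0.10 × 133.8, so 13.38 cm³.
Support: 0.12 × 201 → 24.12 cm³.
Total extruded = 67.2 + 13.38 + 24.12, so 104.7 cm³.
Mass = 104.7 × 1.16 = 121.452 g.
At $77.3/kg: 121.452/1000 × 77.3 = $9.39.

$9.39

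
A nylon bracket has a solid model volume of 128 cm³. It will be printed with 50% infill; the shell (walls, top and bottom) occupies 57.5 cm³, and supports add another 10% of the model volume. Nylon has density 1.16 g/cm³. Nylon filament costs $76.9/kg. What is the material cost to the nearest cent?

$9.42

Interior volume = 128 − 57.5, so 70.5 cm³.
Infill deposited: 0.50 × 70.5 → 35.25 cm³.
Support = 0.10 × 128, so 12.8 cm³.
Total extruded = 57.5 + 35.25 + 12.8 = 105.55 cm³.
Mass: 105.55 × 1.16 → 122.438 g.
At $76.9/kg: 122.438/1000 × 76.9 = $9.42.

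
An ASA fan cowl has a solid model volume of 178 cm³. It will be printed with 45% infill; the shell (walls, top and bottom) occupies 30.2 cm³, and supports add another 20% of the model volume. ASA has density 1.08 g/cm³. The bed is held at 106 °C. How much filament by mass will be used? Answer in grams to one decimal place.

142.9 g

Interior volume = 178 − 30.2, so 147.8 cm³.
Deposited infill: 0.45 × 147.8 → 66.51 cm³.
Support = 0.20 × 178 = 35.6 cm³.
Deposited volume = 30.2 + 66.51 + 35.6 = 132.31 cm³.
Mass = 132.31 × 1.08, so 142.8948 g.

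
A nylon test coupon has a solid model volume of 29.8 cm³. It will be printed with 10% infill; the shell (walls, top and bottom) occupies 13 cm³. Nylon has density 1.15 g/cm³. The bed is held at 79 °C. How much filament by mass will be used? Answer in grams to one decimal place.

16.9 g

Volume inside the shell = 29.8 − 13, so 16.8 cm³.
Infill deposited: 0.10 × 16.8 → 1.68 cm³.
Deposited volume: 13 + 1.68 → 14.68 cm³.
Mass = 14.68 × 1.15, so 16.882 g.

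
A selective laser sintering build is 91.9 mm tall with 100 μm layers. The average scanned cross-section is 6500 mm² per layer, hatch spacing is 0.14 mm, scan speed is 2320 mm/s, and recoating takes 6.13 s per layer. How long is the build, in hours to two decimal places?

6.67 hours

Layers = ⌈91.9/0.1⌉ = 919.
Scan path per layer: 6500 / 0.14 → 46428.6 mm.
Per-layer scan time = 46428.6 / 2320 = 20.0123 s.
Per-layer time = 20.0123 + 6.13, so 26.1423 s.
Build time = 919 × 26.1423 = 24024.7737 s = 6.67 hours.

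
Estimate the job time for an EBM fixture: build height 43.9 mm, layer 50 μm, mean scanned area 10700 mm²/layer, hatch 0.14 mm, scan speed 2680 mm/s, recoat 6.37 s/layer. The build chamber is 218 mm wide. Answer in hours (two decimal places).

8.51 hours

Layer count = ceil(43.9 / 0.05) = 878.
Hatch length per layer = 10700 / 0.14 = 76428.6 mm.
Per-layer scan time = 76428.6 / 2680, so 28.5181 s.
Layer cycle: 28.5181 + 6.37 → 34.8881 s.
Total: 878 × 34.8881 s = 30631.7518 s → 8.51 hours.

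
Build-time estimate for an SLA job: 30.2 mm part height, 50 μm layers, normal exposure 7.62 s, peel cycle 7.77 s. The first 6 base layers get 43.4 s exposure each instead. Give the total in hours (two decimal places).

2.64 hours

Number of layers: 30.2 / 0.05 → 604 (rounded up).
Burn-in layers: 6 × (43.4 + 7.77) → 307.02 s.
Normal layers: 598 × (7.62 + 7.77) → 9203.22 s.
Sum: 307.02 + 9203.22 = 9510.24 s → 2.64 hours.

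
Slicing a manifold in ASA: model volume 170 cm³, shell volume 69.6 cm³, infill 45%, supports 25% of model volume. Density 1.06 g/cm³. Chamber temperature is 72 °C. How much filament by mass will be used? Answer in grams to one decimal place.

166.7 g

Interior volume = 170 − 69.6, so 100.4 cm³.
Infill deposited = 0.45 × 100.4, so 45.18 cm³.
Support = 0.25 × 170, so 42.5 cm³.
Total printed volume = 69.6 + 45.18 + 42.5, so 157.28 cm³.
Mass = 157.28 × 1.06, so 166.7168 g.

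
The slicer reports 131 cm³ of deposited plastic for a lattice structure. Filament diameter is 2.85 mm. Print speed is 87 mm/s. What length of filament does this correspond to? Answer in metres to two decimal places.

A = π r² = π × 1.425² = 6.3794 mm².
L = 131000 mm³ / 6.3794 mm² = 20534.85 mm, i.e. 20.53 m.

20.53 m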